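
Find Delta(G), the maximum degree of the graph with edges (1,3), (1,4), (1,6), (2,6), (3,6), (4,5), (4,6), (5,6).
5 (attained at vertex 6)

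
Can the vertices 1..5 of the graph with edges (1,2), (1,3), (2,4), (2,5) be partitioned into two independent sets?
Yes. Partition: {1, 4, 5}, {2, 3}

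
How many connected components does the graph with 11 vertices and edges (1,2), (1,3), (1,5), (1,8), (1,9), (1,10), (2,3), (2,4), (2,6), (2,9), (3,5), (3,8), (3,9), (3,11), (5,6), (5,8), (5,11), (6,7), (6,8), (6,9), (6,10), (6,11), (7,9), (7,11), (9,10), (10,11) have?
1 (components: {1, 2, 3, 4, 5, 6, 7, 8, 9, 10, 11})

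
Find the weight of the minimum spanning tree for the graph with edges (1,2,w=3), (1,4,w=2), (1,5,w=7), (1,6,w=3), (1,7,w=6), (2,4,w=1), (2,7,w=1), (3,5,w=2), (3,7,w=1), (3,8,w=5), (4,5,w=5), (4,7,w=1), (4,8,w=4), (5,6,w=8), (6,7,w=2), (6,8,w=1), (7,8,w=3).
10 (MST edges: (1,4,w=2), (2,4,w=1), (2,7,w=1), (3,5,w=2), (3,7,w=1), (6,7,w=2), (6,8,w=1); sum of weights 2 + 1 + 1 + 2 + 1 + 2 + 1 = 10)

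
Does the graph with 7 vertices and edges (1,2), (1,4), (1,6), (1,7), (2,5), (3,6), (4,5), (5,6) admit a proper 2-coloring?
Yes. Partition: {1, 3, 5}, {2, 4, 6, 7}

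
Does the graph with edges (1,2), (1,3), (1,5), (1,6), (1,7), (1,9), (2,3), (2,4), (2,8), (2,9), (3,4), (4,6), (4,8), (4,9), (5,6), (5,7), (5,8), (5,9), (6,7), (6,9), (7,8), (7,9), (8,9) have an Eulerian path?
No (8 vertices have odd degree: {2, 3, 4, 5, 6, 7, 8, 9}; Eulerian path requires 0 or 2)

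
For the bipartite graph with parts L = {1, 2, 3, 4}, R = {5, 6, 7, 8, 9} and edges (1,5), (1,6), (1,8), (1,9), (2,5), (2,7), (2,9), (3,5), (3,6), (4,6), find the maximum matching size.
4 (matching: (1,8), (2,9), (3,5), (4,6); upper bound min(|L|,|R|) = min(4,5) = 4)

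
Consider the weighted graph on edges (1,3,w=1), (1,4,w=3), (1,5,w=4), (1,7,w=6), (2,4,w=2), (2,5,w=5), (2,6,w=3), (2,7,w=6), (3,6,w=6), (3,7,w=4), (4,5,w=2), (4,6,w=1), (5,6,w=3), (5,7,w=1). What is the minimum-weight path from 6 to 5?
3 (path: 6 -> 5; weights 3 = 3)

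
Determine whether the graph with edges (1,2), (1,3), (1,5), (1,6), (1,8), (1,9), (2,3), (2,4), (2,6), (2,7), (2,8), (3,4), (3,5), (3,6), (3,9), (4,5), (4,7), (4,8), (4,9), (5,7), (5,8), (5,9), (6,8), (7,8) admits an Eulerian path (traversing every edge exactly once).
Yes — and in fact it has an Eulerian circuit (the graph is connected and all 9 vertices have even degree)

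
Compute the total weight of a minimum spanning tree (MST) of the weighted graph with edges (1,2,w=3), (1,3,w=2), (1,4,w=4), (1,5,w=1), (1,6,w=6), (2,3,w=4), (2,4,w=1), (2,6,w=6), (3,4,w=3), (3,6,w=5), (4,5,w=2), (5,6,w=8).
11 (MST edges: (1,3,w=2), (1,5,w=1), (2,4,w=1), (3,6,w=5), (4,5,w=2); sum of weights 2 + 1 + 1 + 5 + 2 = 11)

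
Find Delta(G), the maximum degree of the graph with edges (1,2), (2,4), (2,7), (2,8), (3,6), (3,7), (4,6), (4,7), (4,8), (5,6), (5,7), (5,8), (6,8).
4 (attained at vertices 2, 4, 6, 7, 8)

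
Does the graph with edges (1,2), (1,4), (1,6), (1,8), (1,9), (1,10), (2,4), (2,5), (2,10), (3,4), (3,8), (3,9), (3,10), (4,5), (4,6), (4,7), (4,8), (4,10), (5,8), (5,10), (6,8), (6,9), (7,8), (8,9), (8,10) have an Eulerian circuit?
Yes (the graph is connected and all 10 vertices have even degree)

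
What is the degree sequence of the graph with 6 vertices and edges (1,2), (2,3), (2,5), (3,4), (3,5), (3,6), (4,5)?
[4, 3, 3, 2, 1, 1] (degrees: deg(1)=1, deg(2)=3, deg(3)=4, deg(4)=2, deg(5)=3, deg(6)=1)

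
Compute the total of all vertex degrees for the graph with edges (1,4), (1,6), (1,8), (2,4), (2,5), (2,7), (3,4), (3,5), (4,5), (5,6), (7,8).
22 (handshake: sum of degrees = 2|E| = 2 x 11 = 22)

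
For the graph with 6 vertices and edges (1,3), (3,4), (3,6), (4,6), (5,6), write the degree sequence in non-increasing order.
[3, 3, 2, 1, 1, 0] (degrees: deg(1)=1, deg(2)=0, deg(3)=3, deg(4)=2, deg(5)=1, deg(6)=3)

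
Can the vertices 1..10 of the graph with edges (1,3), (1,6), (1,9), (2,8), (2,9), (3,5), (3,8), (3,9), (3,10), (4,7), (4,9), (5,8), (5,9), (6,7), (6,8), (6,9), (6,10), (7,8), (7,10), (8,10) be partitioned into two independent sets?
No (odd cycle of length 3: 3 -> 1 -> 9 -> 3)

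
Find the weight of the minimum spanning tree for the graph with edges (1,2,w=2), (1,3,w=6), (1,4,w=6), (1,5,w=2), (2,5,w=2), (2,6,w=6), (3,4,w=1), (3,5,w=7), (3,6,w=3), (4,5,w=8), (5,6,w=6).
14 (MST edges: (1,2,w=2), (1,4,w=6), (1,5,w=2), (3,4,w=1), (3,6,w=3); sum of weights 2 + 6 + 2 + 1 + 3 = 14)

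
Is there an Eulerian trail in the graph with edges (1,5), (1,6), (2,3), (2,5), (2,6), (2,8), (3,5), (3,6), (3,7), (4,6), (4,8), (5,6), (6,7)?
Yes — and in fact it has an Eulerian circuit (the graph is connected and all 8 vertices have even degree)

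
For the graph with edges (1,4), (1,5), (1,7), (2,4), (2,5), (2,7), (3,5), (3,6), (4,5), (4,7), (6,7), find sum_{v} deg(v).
22 (handshake: sum of degrees = 2|E| = 2 x 11 = 22)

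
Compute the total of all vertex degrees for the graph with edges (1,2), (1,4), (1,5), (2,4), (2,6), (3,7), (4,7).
14 (handshake: sum of degrees = 2|E| = 2 x 7 = 14)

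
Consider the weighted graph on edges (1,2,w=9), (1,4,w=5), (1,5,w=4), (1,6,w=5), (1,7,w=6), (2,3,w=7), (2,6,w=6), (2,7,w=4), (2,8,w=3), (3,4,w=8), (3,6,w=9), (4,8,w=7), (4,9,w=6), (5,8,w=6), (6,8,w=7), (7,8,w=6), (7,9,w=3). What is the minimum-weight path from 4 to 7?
9 (path: 4 -> 9 -> 7; weights 6 + 3 = 9)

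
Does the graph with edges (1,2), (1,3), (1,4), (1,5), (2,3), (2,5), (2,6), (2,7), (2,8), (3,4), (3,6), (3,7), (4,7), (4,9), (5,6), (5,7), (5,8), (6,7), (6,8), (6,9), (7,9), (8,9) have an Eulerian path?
Yes (the graph is connected and exactly 2 vertices have odd degree: {3, 5}; any Eulerian path must start and end at those)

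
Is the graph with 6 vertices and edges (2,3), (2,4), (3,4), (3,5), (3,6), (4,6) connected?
No, it has 2 components: {1}, {2, 3, 4, 5, 6}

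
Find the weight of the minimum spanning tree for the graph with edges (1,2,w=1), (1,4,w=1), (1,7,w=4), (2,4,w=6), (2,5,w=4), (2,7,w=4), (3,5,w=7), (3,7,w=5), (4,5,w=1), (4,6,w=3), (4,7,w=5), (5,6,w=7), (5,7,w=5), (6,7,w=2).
13 (MST edges: (1,2,w=1), (1,4,w=1), (3,7,w=5), (4,5,w=1), (4,6,w=3), (6,7,w=2); sum of weights 1 + 1 + 5 + 1 + 3 + 2 = 13)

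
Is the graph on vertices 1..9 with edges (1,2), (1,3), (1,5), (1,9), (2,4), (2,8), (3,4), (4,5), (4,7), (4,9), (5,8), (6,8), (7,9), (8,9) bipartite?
No (odd cycle of length 5: 4 -> 3 -> 1 -> 9 -> 7 -> 4)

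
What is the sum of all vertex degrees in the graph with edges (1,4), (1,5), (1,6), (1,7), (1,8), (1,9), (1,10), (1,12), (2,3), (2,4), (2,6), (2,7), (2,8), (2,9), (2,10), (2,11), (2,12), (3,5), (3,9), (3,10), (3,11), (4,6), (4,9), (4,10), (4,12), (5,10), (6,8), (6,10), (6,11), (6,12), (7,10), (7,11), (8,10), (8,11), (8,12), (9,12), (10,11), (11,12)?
76 (handshake: sum of degrees = 2|E| = 2 x 38 = 76)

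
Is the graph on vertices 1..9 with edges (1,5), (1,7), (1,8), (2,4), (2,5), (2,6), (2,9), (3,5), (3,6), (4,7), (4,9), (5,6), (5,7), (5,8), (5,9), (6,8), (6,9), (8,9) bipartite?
No (odd cycle of length 3: 7 -> 1 -> 5 -> 7)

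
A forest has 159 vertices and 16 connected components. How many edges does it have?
143 (Each of the 16 component trees on V_i vertices has V_i - 1 edges; summing gives V - C = 159 - 16 = 143)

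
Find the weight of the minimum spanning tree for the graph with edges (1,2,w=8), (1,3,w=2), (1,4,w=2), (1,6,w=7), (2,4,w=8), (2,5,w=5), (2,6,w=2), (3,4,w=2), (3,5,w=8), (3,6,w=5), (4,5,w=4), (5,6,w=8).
15 (MST edges: (1,3,w=2), (1,4,w=2), (2,5,w=5), (2,6,w=2), (4,5,w=4); sum of weights 2 + 2 + 5 + 2 + 4 = 15)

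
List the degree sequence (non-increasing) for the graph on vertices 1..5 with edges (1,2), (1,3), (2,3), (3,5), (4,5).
[3, 2, 2, 2, 1] (degrees: deg(1)=2, deg(2)=2, deg(3)=3, deg(4)=1, deg(5)=2)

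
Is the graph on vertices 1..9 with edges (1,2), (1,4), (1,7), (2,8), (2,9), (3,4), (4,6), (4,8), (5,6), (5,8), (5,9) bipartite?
Yes. Partition: {1, 3, 6, 8, 9}, {2, 4, 5, 7}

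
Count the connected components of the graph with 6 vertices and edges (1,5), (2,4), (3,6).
3 (components: {1, 5}, {2, 4}, {3, 6})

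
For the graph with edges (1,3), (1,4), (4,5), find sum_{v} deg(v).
6 (handshake: sum of degrees = 2|E| = 2 x 3 = 6)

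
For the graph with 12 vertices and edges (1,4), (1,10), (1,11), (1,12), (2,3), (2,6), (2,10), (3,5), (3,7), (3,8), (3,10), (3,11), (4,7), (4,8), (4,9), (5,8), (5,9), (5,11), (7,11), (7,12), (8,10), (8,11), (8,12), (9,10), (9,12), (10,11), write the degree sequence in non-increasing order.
[6, 6, 6, 6, 4, 4, 4, 4, 4, 4, 3, 1] (degrees: deg(1)=4, deg(2)=3, deg(3)=6, deg(4)=4, deg(5)=4, deg(6)=1, deg(7)=4, deg(8)=6, deg(9)=4, deg(10)=6, deg(11)=6, deg(12)=4)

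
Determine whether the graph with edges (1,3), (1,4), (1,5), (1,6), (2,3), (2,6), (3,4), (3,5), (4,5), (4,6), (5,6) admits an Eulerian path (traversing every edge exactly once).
Yes — and in fact it has an Eulerian circuit (the graph is connected and all 6 vertices have even degree)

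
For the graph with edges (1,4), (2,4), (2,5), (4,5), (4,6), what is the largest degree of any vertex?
4 (attained at vertex 4)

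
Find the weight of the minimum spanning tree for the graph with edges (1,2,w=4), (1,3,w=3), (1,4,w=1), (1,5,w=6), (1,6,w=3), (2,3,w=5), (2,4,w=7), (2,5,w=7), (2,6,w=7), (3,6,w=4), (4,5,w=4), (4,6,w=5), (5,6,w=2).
13 (MST edges: (1,2,w=4), (1,3,w=3), (1,4,w=1), (1,6,w=3), (5,6,w=2); sum of weights 4 + 3 + 1 + 3 + 2 = 13)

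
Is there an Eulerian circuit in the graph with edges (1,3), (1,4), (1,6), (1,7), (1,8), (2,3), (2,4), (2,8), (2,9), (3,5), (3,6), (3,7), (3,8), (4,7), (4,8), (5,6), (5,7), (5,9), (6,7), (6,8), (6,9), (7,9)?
No (2 vertices have odd degree: {1, 8}; Eulerian circuit requires 0)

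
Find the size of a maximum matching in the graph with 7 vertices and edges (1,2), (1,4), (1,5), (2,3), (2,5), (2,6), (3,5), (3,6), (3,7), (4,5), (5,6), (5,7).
3 (matching: (1,4), (3,6), (5,7); upper bound floor(n/2) = floor(7/2) = 3)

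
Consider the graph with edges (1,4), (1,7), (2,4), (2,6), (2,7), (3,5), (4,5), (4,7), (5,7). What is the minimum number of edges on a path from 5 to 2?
2 (path: 5 -> 7 -> 2, 2 edges)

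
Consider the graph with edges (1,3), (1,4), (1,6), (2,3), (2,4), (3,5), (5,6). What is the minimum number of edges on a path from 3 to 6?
2 (path: 3 -> 1 -> 6, 2 edges)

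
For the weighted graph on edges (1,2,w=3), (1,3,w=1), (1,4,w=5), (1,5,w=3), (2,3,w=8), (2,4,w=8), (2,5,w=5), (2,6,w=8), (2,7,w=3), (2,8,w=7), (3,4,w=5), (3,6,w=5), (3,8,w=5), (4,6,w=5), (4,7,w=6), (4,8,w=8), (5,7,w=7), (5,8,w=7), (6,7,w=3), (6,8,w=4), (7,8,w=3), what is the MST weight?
21 (MST edges: (1,2,w=3), (1,3,w=1), (1,4,w=5), (1,5,w=3), (2,7,w=3), (6,7,w=3), (7,8,w=3); sum of weights 3 + 1 + 5 + 3 + 3 + 3 + 3 = 21)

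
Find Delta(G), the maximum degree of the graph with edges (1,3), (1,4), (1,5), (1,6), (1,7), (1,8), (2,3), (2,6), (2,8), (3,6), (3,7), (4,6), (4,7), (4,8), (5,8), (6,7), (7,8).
6 (attained at vertex 1)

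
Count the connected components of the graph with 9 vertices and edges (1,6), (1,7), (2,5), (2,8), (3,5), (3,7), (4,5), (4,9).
1 (components: {1, 2, 3, 4, 5, 6, 7, 8, 9})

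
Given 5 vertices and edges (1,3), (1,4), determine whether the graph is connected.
No, it has 3 components: {1, 3, 4}, {2}, {5}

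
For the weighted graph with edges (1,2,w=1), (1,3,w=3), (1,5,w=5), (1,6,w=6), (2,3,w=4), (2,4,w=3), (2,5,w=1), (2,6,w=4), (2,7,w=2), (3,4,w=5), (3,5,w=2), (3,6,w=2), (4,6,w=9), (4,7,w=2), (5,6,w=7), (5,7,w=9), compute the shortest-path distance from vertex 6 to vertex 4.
7 (path: 6 -> 2 -> 4; weights 4 + 3 = 7)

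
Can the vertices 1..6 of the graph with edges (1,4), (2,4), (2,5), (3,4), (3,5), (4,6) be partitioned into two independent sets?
Yes. Partition: {1, 2, 3, 6}, {4, 5}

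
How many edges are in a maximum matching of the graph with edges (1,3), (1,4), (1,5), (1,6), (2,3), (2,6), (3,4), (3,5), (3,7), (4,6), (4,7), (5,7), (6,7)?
3 (matching: (1,6), (3,5), (4,7); upper bound floor(n/2) = floor(7/2) = 3)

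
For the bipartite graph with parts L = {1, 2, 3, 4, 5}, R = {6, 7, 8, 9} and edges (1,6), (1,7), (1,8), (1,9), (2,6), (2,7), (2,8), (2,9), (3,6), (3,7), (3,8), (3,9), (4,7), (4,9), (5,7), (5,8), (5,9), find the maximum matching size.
4 (matching: (1,9), (2,8), (3,6), (4,7); upper bound min(|L|,|R|) = min(5,4) = 4)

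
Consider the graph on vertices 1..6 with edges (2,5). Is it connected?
No, it has 5 components: {1}, {2, 5}, {3}, {4}, {6}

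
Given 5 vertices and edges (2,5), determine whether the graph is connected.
No, it has 4 components: {1}, {2, 5}, {3}, {4}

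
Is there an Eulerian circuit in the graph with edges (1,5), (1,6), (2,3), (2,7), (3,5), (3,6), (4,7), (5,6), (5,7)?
No (4 vertices have odd degree: {3, 4, 6, 7}; Eulerian circuit requires 0)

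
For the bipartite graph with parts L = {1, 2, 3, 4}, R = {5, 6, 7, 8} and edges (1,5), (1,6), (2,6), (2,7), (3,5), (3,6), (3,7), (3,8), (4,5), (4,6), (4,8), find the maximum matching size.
4 (matching: (1,6), (2,7), (3,8), (4,5); upper bound min(|L|,|R|) = min(4,4) = 4)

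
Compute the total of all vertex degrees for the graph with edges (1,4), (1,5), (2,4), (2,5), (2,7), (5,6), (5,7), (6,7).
16 (handshake: sum of degrees = 2|E| = 2 x 8 = 16)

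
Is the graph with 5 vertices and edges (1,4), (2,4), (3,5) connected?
No, it has 2 components: {1, 2, 4}, {3, 5}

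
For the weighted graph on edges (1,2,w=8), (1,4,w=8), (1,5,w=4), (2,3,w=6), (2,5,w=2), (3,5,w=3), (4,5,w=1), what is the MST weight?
10 (MST edges: (1,5,w=4), (2,5,w=2), (3,5,w=3), (4,5,w=1); sum of weights 4 + 2 + 3 + 1 = 10)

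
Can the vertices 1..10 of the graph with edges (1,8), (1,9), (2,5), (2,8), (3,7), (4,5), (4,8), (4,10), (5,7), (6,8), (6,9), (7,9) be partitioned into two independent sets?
Yes. Partition: {1, 2, 4, 6, 7}, {3, 5, 8, 9, 10}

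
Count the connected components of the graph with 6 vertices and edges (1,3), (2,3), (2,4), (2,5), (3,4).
2 (components: {1, 2, 3, 4, 5}, {6})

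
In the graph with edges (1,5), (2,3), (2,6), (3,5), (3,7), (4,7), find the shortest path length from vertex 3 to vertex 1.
2 (path: 3 -> 5 -> 1, 2 edges)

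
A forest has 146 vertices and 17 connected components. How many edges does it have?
129 (Each of the 17 component trees on V_i vertices has V_i - 1 edges; summing gives V - C = 146 - 17 = 129)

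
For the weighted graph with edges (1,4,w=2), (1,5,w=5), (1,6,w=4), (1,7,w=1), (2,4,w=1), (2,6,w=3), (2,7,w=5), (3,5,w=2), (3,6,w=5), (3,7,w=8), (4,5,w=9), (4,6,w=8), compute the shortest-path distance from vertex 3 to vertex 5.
2 (path: 3 -> 5; weights 2 = 2)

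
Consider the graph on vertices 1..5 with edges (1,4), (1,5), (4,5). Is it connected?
No, it has 3 components: {1, 4, 5}, {2}, {3}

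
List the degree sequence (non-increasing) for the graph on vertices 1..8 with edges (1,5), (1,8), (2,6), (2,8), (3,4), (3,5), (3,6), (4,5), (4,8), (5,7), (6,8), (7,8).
[5, 4, 3, 3, 3, 2, 2, 2] (degrees: deg(1)=2, deg(2)=2, deg(3)=3, deg(4)=3, deg(5)=4, deg(6)=3, deg(7)=2, deg(8)=5)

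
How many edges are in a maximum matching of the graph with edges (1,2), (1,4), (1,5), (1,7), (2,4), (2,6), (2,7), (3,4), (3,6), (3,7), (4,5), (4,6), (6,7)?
3 (matching: (1,5), (3,7), (4,6); upper bound floor(n/2) = floor(7/2) = 3)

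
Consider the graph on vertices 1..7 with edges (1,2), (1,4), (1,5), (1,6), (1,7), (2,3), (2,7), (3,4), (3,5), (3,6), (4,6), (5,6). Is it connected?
Yes (BFS from 1 visits [1, 2, 4, 5, 6, 7, 3] — all 7 vertices reached)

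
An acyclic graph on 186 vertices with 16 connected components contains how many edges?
170 (Each of the 16 component trees on V_i vertices has V_i - 1 edges; summing gives V - C = 186 - 16 = 170)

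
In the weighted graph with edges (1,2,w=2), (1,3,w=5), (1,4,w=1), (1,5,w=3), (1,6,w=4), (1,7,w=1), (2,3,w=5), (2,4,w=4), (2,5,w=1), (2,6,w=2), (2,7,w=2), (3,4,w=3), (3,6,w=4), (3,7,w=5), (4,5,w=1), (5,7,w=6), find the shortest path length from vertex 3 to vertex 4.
3 (path: 3 -> 4; weights 3 = 3)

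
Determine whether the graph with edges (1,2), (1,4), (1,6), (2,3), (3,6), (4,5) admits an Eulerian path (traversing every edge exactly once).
Yes (the graph is connected and exactly 2 vertices have odd degree: {1, 5}; any Eulerian path must start and end at those)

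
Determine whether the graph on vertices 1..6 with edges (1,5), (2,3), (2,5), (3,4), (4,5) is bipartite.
Yes. Partition: {1, 2, 4, 6}, {3, 5}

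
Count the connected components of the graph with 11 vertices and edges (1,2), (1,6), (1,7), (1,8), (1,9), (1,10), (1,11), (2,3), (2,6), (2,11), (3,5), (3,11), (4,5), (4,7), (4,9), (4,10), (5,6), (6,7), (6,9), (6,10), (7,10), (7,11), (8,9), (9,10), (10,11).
1 (components: {1, 2, 3, 4, 5, 6, 7, 8, 9, 10, 11})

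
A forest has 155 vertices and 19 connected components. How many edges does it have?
136 (Each of the 19 component trees on V_i vertices has V_i - 1 edges; summing gives V - C = 155 - 19 = 136)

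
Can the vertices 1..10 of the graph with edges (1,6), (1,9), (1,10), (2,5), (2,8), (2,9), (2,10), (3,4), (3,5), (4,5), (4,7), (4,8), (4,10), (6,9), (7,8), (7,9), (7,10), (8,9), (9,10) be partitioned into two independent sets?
No (odd cycle of length 3: 6 -> 1 -> 9 -> 6)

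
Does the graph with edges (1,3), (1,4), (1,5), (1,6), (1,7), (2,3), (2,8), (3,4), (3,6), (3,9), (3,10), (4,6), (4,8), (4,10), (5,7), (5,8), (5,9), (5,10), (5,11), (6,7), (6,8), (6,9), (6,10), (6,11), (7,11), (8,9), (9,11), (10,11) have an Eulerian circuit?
No (6 vertices have odd degree: {1, 4, 8, 9, 10, 11}; Eulerian circuit requires 0)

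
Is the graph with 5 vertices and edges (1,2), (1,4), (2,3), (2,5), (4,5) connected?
Yes (BFS from 1 visits [1, 2, 4, 3, 5] — all 5 vertices reached)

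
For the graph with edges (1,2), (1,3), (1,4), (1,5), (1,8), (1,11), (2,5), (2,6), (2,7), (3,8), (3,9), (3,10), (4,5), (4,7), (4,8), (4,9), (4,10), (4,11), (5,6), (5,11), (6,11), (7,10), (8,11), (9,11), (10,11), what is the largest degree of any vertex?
7 (attained at vertices 4, 11)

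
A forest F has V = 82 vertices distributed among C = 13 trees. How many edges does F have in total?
69 (Each of the 13 component trees on V_i vertices has V_i - 1 edges; summing gives V - C = 82 - 13 = 69)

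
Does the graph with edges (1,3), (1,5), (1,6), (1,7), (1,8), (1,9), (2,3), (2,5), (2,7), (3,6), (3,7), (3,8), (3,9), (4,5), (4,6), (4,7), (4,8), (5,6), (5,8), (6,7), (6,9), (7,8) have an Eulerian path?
No (4 vertices have odd degree: {2, 5, 8, 9}; Eulerian path requires 0 or 2)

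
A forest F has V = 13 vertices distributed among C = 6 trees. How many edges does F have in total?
7 (Each of the 6 component trees on V_i vertices has V_i - 1 edges; summing gives V - C = 13 - 6 = 7)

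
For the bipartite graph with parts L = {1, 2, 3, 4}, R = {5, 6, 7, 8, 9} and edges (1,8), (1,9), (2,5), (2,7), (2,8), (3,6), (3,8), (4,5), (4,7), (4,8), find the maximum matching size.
4 (matching: (1,9), (2,8), (3,6), (4,7); upper bound min(|L|,|R|) = min(4,5) = 4)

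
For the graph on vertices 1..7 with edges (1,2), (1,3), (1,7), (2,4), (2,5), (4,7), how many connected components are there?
2 (components: {1, 2, 3, 4, 5, 7}, {6})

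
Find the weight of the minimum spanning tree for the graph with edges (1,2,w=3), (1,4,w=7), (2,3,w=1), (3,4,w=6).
10 (MST edges: (1,2,w=3), (2,3,w=1), (3,4,w=6); sum of weights 3 + 1 + 6 = 10)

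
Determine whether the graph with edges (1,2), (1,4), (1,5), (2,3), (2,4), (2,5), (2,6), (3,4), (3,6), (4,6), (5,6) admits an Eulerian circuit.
No (4 vertices have odd degree: {1, 2, 3, 5}; Eulerian circuit requires 0)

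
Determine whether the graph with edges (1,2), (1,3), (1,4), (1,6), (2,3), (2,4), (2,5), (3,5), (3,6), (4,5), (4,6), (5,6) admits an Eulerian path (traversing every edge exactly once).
Yes — and in fact it has an Eulerian circuit (the graph is connected and all 6 vertices have even degree)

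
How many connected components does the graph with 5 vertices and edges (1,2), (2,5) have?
3 (components: {1, 2, 5}, {3}, {4})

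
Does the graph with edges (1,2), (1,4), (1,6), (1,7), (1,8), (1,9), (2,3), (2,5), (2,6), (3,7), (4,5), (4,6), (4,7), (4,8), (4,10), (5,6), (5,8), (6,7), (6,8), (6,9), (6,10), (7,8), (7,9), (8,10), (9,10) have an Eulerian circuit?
Yes (the graph is connected and all 10 vertices have even degree)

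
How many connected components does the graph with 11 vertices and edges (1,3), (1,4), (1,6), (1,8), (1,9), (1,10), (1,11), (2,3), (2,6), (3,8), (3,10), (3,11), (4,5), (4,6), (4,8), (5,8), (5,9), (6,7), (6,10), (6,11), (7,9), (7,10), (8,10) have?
1 (components: {1, 2, 3, 4, 5, 6, 7, 8, 9, 10, 11})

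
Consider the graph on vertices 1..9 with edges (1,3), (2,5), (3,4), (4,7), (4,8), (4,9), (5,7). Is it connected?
No, it has 2 components: {1, 2, 3, 4, 5, 7, 8, 9}, {6}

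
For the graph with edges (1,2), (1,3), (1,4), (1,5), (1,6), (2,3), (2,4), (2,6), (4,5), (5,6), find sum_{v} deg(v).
20 (handshake: sum of degrees = 2|E| = 2 x 10 = 20)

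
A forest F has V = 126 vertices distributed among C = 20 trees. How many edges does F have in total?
106 (Each of the 20 component trees on V_i vertices has V_i - 1 edges; summing gives V - C = 126 - 20 = 106)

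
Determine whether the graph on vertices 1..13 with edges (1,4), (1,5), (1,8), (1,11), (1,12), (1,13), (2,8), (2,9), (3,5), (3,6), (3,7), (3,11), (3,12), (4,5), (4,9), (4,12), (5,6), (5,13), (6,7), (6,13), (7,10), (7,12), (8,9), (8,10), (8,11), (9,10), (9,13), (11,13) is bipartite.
No (odd cycle of length 3: 5 -> 1 -> 4 -> 5)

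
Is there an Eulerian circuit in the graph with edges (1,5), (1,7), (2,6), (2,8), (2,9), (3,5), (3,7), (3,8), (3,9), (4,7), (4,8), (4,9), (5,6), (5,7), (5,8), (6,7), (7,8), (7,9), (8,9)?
No (6 vertices have odd degree: {2, 4, 5, 6, 7, 9}; Eulerian circuit requires 0)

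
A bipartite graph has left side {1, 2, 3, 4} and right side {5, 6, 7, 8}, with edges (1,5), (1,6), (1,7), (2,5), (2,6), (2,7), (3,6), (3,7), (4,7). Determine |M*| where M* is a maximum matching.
3 (matching: (1,7), (2,5), (3,6); upper bound min(|L|,|R|) = min(4,4) = 4)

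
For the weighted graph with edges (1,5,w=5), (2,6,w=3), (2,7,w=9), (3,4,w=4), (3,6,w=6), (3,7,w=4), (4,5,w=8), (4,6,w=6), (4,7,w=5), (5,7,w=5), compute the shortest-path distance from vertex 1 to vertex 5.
5 (path: 1 -> 5; weights 5 = 5)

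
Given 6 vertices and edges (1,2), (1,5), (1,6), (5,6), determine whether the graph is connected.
No, it has 3 components: {1, 2, 5, 6}, {3}, {4}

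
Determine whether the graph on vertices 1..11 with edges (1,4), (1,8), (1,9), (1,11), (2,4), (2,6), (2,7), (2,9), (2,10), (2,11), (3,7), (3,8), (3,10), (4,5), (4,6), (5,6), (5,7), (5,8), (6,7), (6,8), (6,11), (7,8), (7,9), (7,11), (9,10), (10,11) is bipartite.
No (odd cycle of length 5: 5 -> 4 -> 1 -> 8 -> 7 -> 5)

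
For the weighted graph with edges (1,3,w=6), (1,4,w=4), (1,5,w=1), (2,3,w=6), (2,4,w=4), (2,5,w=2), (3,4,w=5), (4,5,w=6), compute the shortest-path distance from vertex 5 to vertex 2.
2 (path: 5 -> 2; weights 2 = 2)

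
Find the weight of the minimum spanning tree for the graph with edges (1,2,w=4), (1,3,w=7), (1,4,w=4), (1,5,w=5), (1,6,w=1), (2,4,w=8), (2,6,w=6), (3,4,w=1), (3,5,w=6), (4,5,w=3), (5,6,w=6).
13 (MST edges: (1,2,w=4), (1,4,w=4), (1,6,w=1), (3,4,w=1), (4,5,w=3); sum of weights 4 + 4 + 1 + 1 + 3 = 13)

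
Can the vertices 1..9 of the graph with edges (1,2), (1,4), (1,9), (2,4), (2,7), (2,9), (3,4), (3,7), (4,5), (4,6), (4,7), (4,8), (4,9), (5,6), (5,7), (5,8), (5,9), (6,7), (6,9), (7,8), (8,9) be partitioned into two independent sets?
No (odd cycle of length 3: 4 -> 1 -> 9 -> 4)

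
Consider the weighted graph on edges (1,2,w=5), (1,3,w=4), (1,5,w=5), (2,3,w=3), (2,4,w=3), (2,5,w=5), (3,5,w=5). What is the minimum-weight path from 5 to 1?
5 (path: 5 -> 1; weights 5 = 5)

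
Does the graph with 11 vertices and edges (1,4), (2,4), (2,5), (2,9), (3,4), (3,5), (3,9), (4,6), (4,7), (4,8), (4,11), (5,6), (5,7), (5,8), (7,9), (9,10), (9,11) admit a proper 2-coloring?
Yes. Partition: {1, 2, 3, 6, 7, 8, 10, 11}, {4, 5, 9}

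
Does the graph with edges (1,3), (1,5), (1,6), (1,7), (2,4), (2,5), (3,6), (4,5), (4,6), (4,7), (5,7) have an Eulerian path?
Yes (the graph is connected and exactly 2 vertices have odd degree: {6, 7}; any Eulerian path must start and end at those)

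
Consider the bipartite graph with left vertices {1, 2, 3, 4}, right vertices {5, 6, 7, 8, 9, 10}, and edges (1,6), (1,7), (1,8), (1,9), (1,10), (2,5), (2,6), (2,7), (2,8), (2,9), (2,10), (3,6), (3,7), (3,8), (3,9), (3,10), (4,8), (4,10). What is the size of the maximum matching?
4 (matching: (1,10), (2,9), (3,7), (4,8); upper bound min(|L|,|R|) = min(4,6) = 4)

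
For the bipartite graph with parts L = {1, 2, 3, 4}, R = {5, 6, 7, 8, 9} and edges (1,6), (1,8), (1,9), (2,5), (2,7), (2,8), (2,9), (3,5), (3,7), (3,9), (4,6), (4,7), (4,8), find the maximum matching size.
4 (matching: (1,9), (2,8), (3,7), (4,6); upper bound min(|L|,|R|) = min(4,5) = 4)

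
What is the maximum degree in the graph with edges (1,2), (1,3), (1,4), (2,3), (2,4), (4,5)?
3 (attained at vertices 1, 2, 4)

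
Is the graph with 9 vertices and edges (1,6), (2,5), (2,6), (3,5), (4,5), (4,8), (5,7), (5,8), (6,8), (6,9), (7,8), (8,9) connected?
Yes (BFS from 1 visits [1, 6, 2, 8, 9, 5, 4, 7, 3] — all 9 vertices reached)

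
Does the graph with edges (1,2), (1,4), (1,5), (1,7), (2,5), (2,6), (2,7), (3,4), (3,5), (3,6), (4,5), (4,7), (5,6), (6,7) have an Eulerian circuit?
No (2 vertices have odd degree: {3, 5}; Eulerian circuit requires 0)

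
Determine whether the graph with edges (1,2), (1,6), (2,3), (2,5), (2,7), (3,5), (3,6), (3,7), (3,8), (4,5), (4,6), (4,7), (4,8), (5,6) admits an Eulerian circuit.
No (2 vertices have odd degree: {3, 7}; Eulerian circuit requires 0)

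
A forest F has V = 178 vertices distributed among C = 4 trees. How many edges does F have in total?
174 (Each of the 4 component trees on V_i vertices has V_i - 1 edges; summing gives V - C = 178 - 4 = 174)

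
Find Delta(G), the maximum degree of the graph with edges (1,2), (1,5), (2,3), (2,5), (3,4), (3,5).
3 (attained at vertices 2, 3, 5)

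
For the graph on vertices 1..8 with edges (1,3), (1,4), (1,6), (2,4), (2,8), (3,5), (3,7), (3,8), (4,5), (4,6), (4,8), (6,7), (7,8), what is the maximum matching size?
4 (matching: (1,4), (2,8), (3,5), (6,7); upper bound floor(n/2) = floor(8/2) = 4)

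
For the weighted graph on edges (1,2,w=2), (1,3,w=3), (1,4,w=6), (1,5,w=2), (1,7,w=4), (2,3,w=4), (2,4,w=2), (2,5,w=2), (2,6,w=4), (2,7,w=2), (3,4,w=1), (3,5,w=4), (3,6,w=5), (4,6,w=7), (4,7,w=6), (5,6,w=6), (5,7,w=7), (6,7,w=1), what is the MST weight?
10 (MST edges: (1,2,w=2), (1,5,w=2), (2,4,w=2), (2,7,w=2), (3,4,w=1), (6,7,w=1); sum of weights 2 + 2 + 2 + 2 + 1 + 1 = 10)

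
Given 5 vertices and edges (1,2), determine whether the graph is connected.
No, it has 4 components: {1, 2}, {3}, {4}, {5}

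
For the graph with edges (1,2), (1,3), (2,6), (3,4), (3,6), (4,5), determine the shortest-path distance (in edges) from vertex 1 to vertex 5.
3 (path: 1 -> 3 -> 4 -> 5, 3 edges)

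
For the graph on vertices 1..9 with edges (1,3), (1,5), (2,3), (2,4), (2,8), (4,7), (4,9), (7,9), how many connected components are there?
2 (components: {1, 2, 3, 4, 5, 7, 8, 9}, {6})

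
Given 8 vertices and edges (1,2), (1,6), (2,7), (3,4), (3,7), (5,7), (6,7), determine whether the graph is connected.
No, it has 2 components: {1, 2, 3, 4, 5, 6, 7}, {8}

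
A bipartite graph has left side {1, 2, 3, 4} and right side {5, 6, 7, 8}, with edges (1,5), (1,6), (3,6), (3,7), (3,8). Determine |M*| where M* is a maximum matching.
2 (matching: (1,6), (3,8); upper bound min(|L|,|R|) = min(4,4) = 4)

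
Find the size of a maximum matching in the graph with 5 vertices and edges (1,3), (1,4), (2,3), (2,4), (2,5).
2 (matching: (1,4), (2,5); upper bound floor(n/2) = floor(5/2) = 2)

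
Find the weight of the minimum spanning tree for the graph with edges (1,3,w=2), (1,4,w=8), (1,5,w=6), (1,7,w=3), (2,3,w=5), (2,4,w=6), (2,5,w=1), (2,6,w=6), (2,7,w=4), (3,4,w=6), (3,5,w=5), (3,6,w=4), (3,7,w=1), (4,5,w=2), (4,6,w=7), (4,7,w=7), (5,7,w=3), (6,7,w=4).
13 (MST edges: (1,3,w=2), (2,5,w=1), (3,6,w=4), (3,7,w=1), (4,5,w=2), (5,7,w=3); sum of weights 2 + 1 + 4 + 1 + 2 + 3 = 13)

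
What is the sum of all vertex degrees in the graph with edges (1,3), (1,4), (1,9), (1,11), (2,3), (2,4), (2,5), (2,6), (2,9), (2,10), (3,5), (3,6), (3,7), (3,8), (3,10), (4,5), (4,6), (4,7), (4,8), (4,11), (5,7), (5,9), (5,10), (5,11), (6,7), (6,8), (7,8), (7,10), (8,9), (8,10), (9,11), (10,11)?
64 (handshake: sum of degrees = 2|E| = 2 x 32 = 64)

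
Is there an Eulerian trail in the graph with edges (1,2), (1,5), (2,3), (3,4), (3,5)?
Yes (the graph is connected and exactly 2 vertices have odd degree: {3, 4}; any Eulerian path must start and end at those)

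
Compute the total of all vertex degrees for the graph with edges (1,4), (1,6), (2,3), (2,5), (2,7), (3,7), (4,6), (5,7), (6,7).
18 (handshake: sum of degrees = 2|E| = 2 x 9 = 18)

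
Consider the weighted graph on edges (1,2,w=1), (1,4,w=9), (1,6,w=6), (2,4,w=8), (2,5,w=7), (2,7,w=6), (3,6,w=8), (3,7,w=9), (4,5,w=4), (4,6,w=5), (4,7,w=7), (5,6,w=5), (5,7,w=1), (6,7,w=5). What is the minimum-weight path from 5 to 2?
7 (path: 5 -> 2; weights 7 = 7)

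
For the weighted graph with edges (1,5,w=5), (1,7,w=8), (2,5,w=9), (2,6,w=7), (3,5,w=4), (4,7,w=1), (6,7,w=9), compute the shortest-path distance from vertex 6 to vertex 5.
16 (path: 6 -> 2 -> 5; weights 7 + 9 = 16)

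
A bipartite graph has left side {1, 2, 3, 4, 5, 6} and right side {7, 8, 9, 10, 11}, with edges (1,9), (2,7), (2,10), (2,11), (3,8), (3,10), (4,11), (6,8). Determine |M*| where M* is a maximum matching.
5 (matching: (1,9), (2,7), (3,10), (4,11), (6,8); upper bound min(|L|,|R|) = min(6,5) = 5)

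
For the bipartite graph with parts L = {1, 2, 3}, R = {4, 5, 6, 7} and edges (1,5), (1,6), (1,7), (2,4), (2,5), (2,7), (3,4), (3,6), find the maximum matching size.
3 (matching: (1,7), (2,5), (3,6); upper bound min(|L|,|R|) = min(3,4) = 3)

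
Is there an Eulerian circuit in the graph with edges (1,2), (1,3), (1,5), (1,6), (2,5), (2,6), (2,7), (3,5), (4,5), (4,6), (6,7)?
Yes (the graph is connected and all 7 vertices have even degree)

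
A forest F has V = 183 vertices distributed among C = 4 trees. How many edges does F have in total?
179 (Each of the 4 component trees on V_i vertices has V_i - 1 edges; summing gives V - C = 183 - 4 = 179)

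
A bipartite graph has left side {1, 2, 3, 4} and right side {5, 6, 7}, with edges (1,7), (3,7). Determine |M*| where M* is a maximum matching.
1 (matching: (1,7); upper bound min(|L|,|R|) = min(4,3) = 3)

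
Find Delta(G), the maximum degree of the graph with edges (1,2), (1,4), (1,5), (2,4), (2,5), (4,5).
3 (attained at vertices 1, 2, 4, 5)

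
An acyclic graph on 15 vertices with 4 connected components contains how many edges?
11 (Each of the 4 component trees on V_i vertices has V_i - 1 edges; summing gives V - C = 15 - 4 = 11)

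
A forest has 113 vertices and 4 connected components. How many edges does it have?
109 (Each of the 4 component trees on V_i vertices has V_i - 1 edges; summing gives V - C = 113 - 4 = 109)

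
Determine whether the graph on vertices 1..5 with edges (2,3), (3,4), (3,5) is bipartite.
Yes. Partition: {1, 2, 4, 5}, {3}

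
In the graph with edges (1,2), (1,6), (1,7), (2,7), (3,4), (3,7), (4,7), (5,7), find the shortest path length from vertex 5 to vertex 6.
3 (path: 5 -> 7 -> 1 -> 6, 3 edges)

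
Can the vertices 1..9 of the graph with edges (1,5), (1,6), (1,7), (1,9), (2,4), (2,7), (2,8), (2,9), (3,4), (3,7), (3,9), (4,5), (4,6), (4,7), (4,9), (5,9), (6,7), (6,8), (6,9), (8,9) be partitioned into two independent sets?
No (odd cycle of length 3: 9 -> 1 -> 6 -> 9)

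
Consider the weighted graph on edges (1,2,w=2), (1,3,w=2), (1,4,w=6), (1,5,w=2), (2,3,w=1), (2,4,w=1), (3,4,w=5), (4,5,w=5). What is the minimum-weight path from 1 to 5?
2 (path: 1 -> 5; weights 2 = 2)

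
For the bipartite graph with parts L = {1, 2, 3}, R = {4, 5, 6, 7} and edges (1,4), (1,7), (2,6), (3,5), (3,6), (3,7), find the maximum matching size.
3 (matching: (1,7), (2,6), (3,5); upper bound min(|L|,|R|) = min(3,4) = 3)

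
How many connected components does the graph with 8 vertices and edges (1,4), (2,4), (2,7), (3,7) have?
4 (components: {1, 2, 3, 4, 7}, {5}, {6}, {8})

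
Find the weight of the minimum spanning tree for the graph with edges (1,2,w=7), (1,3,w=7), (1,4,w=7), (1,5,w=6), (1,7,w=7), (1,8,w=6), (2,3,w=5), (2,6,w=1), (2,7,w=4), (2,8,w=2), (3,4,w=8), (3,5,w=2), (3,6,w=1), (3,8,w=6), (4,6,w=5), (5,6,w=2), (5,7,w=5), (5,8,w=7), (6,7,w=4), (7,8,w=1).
18 (MST edges: (1,5,w=6), (2,6,w=1), (2,8,w=2), (3,5,w=2), (3,6,w=1), (4,6,w=5), (7,8,w=1); sum of weights 6 + 1 + 2 + 2 + 1 + 5 + 1 = 18)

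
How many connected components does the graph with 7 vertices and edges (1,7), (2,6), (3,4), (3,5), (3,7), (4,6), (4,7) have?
1 (components: {1, 2, 3, 4, 5, 6, 7})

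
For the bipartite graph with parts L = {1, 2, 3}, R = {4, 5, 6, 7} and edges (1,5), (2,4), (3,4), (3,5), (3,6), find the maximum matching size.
3 (matching: (1,5), (2,4), (3,6); upper bound min(|L|,|R|) = min(3,4) = 3)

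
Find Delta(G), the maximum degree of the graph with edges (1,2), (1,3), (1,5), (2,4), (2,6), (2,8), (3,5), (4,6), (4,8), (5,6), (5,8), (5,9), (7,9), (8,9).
5 (attained at vertex 5)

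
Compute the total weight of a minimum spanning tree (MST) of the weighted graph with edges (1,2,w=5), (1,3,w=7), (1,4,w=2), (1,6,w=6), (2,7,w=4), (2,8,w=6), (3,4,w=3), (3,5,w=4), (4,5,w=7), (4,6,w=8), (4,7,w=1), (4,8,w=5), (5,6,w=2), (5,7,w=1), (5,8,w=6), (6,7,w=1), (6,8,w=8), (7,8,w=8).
17 (MST edges: (1,4,w=2), (2,7,w=4), (3,4,w=3), (4,7,w=1), (4,8,w=5), (5,7,w=1), (6,7,w=1); sum of weights 2 + 4 + 3 + 1 + 5 + 1 + 1 = 17)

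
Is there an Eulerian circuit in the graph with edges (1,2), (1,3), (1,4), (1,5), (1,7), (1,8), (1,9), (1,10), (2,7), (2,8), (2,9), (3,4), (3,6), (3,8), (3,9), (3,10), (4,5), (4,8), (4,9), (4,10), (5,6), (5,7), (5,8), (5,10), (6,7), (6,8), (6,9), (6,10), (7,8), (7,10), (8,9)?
Yes (the graph is connected and all 10 vertices have even degree)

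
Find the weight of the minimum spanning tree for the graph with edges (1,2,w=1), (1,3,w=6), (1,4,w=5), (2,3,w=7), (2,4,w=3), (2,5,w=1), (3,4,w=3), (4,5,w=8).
8 (MST edges: (1,2,w=1), (2,4,w=3), (2,5,w=1), (3,4,w=3); sum of weights 1 + 3 + 1 + 3 = 8)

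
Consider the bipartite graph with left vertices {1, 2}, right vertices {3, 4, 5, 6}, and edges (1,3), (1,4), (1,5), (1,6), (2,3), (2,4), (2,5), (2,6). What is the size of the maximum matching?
2 (matching: (1,6), (2,5); upper bound min(|L|,|R|) = min(2,4) = 2)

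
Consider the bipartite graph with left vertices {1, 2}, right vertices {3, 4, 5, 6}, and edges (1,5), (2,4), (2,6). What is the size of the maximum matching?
2 (matching: (1,5), (2,6); upper bound min(|L|,|R|) = min(2,4) = 2)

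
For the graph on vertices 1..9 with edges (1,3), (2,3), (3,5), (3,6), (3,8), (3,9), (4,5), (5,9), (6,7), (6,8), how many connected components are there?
1 (components: {1, 2, 3, 4, 5, 6, 7, 8, 9})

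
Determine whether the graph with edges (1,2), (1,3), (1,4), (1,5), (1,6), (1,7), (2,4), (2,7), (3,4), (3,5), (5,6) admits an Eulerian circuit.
No (4 vertices have odd degree: {2, 3, 4, 5}; Eulerian circuit requires 0)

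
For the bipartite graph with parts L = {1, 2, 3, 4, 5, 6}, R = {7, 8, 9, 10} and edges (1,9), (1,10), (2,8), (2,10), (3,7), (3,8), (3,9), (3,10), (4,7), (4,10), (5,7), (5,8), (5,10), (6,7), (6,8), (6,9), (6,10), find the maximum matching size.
4 (matching: (1,10), (2,8), (3,9), (4,7); upper bound min(|L|,|R|) = min(6,4) = 4)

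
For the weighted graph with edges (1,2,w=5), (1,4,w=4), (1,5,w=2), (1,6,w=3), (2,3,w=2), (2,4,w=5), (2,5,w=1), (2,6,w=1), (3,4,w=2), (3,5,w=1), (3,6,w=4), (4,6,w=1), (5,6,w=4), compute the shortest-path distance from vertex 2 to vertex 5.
1 (path: 2 -> 5; weights 1 = 1)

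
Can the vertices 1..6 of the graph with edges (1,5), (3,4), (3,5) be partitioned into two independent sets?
Yes. Partition: {1, 2, 3, 6}, {4, 5}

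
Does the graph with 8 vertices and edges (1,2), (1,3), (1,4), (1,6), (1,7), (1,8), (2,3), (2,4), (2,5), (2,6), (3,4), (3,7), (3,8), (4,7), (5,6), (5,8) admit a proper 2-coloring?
No (odd cycle of length 3: 2 -> 1 -> 4 -> 2)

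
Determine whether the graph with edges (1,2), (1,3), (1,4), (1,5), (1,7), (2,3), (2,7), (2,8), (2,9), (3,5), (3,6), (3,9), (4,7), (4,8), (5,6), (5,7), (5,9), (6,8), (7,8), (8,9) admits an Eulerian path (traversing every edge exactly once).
No (8 vertices have odd degree: {1, 2, 3, 4, 5, 6, 7, 8}; Eulerian path requires 0 or 2)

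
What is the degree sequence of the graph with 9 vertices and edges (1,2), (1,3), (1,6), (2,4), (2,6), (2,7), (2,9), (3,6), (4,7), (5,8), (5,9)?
[5, 3, 3, 2, 2, 2, 2, 2, 1] (degrees: deg(1)=3, deg(2)=5, deg(3)=2, deg(4)=2, deg(5)=2, deg(6)=3, deg(7)=2, deg(8)=1, deg(9)=2)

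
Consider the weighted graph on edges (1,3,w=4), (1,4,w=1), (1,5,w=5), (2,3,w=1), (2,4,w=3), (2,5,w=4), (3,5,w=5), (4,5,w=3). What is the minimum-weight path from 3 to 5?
5 (path: 3 -> 5; weights 5 = 5)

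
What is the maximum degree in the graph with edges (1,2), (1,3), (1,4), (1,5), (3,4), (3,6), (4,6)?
4 (attained at vertex 1)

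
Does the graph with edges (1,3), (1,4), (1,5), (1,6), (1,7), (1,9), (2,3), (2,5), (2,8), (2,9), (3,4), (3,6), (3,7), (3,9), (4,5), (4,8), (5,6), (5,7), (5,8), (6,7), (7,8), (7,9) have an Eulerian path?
Yes — and in fact it has an Eulerian circuit (the graph is connected and all 9 vertices have even degree)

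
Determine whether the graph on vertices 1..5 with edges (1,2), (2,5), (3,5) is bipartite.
Yes. Partition: {1, 4, 5}, {2, 3}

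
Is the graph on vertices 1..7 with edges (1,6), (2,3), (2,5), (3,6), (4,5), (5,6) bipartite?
Yes. Partition: {1, 3, 5, 7}, {2, 4, 6}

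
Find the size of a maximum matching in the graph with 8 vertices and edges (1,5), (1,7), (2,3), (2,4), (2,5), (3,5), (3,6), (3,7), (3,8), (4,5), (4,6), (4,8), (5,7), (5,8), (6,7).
4 (matching: (1,7), (2,5), (3,8), (4,6); upper bound floor(n/2) = floor(8/2) = 4)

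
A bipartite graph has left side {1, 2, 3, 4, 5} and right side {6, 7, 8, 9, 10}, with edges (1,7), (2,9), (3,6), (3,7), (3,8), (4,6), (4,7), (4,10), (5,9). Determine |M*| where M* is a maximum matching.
4 (matching: (1,7), (2,9), (3,8), (4,10); upper bound min(|L|,|R|) = min(5,5) = 5)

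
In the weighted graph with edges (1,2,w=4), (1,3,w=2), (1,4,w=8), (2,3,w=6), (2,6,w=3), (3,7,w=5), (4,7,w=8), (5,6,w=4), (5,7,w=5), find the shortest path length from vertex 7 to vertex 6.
9 (path: 7 -> 5 -> 6; weights 5 + 4 = 9)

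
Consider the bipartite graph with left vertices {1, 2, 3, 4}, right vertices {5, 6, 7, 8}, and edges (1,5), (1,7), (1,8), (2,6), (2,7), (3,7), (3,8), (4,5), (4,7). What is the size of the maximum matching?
4 (matching: (1,8), (2,6), (3,7), (4,5); upper bound min(|L|,|R|) = min(4,4) = 4)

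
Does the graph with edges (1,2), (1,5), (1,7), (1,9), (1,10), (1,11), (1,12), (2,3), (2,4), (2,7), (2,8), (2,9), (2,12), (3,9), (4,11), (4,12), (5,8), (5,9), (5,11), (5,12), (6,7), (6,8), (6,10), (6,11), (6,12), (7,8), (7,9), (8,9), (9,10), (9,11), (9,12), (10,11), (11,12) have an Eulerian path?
No (10 vertices have odd degree: {1, 2, 4, 5, 6, 7, 8, 9, 11, 12}; Eulerian path requires 0 or 2)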